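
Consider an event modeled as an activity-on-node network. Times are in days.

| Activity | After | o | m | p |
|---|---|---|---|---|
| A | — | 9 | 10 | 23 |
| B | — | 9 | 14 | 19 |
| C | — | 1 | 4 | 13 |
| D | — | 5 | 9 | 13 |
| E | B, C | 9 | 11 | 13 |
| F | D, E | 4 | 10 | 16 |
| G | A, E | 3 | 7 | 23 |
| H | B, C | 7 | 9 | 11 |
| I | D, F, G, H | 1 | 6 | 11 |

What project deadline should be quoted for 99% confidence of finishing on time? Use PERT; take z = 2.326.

te_A = (9 + 4·10 + 23)/6 = 72/6 = 12; σ²_A = ((23−9)/6)² = 5.444
te_B = (9 + 4·14 + 19)/6 = 84/6 = 14; σ²_B = ((19−9)/6)² = 2.778
te_C = (1 + 4·4 + 13)/6 = 30/6 = 5; σ²_C = ((13−1)/6)² = 4.000
te_D = (5 + 4·9 + 13)/6 = 54/6 = 9; σ²_D = ((13−5)/6)² = 1.778
te_E = (9 + 4·11 + 13)/6 = 66/6 = 11; σ²_E = ((13−9)/6)² = 0.444
te_F = (4 + 4·10 + 16)/6 = 60/6 = 10; σ²_F = ((16−4)/6)² = 4.000
te_G = (3 + 4·7 + 23)/6 = 54/6 = 9; σ²_G = ((23−3)/6)² = 11.111
te_H = (7 + 4·9 + 11)/6 = 54/6 = 9; σ²_H = ((11−7)/6)² = 0.444
te_I = (1 + 4·6 + 11)/6 = 36/6 = 6; σ²_I = ((11−1)/6)² = 2.778

Forward pass:
ES_A = 0; EF_A = 12
ES_B = 0; EF_B = 14
ES_C = 0; EF_C = 5
ES_D = 0; EF_D = 9
ES_E = max(EF_B=14, EF_C=5) = 14; EF_E = 14+11 = 25
ES_F = max(EF_D=9, EF_E=25) = 25; EF_F = 25+10 = 35
ES_G = max(EF_A=12, EF_E=25) = 25; EF_G = 25+9 = 34
ES_H = max(EF_B=14, EF_C=5) = 14; EF_H = 14+9 = 23
ES_I = max(EF_D=9, EF_F=35, EF_G=34, EF_H=23) = 35; EF_I = 35+6 = 41
Expected project duration μ = 41 days. Critical path: B → E → F → I.

Variance along critical path = 2.778 + 0.444 + 4.000 + 2.778 = 10.000; σ = 3.162 days.
D = μ + z·σ = 41 + 2.326·3.162 = 48.4 days

48.4 days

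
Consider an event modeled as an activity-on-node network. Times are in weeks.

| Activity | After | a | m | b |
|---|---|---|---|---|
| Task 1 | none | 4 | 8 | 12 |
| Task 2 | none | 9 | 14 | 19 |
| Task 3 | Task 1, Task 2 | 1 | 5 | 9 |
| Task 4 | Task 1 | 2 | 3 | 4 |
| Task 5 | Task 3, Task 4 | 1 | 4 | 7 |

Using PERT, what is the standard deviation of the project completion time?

2.36 weeks

te_Task 1 = (4 + 4·8 + 12)/6 = 48/6 = 8; σ²_Task 1 = ((12−4)/6)² = 1.778
te_Task 2 = (9 + 4·14 + 19)/6 = 84/6 = 14; σ²_Task 2 = ((19−9)/6)² = 2.778
te_Task 3 = (1 + 4·5 + 9)/6 = 30/6 = 5; σ²_Task 3 = ((9−1)/6)² = 1.778
te_Task 4 = (2 + 4·3 + 4)/6 = 18/6 = 3; σ²_Task 4 = ((4−2)/6)² = 0.111
te_Task 5 = (1 + 4·4 + 7)/6 = 24/6 = 4; σ²_Task 5 = ((7−1)/6)² = 1.000

Forward pass:
ES_Task 1 = 0; EF_Task 1 = 8
ES_Task 2 = 0; EF_Task 2 = 14
ES_Task 3 = max(EF_Task 1=8, EF_Task 2=14) = 14; EF_Task 3 = 14+5 = 19
ES_Task 4 = 8; EF_Task 4 = 8+3 = 11
ES_Task 5 = max(EF_Task 3=19, EF_Task 4=11) = 19; EF_Task 5 = 19+4 = 23
Expected project duration μ = 23 weeks. Critical path: Task 2 → Task 3 → Task 5.

Variance along critical path = 2.778 + 1.778 + 1.000 = 5.556
σ = √5.556 = 2.357 weeks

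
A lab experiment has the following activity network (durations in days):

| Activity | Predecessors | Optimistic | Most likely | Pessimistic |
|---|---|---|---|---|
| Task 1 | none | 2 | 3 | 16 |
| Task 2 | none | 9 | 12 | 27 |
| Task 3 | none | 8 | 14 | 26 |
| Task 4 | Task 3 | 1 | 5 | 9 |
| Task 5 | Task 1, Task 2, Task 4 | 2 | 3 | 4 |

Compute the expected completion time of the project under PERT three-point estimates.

23 days

te_Task 1 = (2 + 4·3 + 16)/6 = 30/6 = 5
te_Task 2 = (9 + 4·12 + 27)/6 = 84/6 = 14
te_Task 3 = (8 + 4·14 + 26)/6 = 90/6 = 15
te_Task 4 = (1 + 4·5 + 9)/6 = 30/6 = 5
te_Task 5 = (2 + 4·3 + 4)/6 = 18/6 = 3

Forward pass:
ES_Task 1 = 0; EF_Task 1 = 5
ES_Task 2 = 0; EF_Task 2 = 14
ES_Task 3 = 0; EF_Task 3 = 15
ES_Task 4 = 15; EF_Task 4 = 15+5 = 20
ES_Task 5 = max(EF_Task 1=5, EF_Task 2=14, EF_Task 4=20) = 20; EF_Task 5 = 20+3 = 23
Expected project duration μ = 23 days. Critical path: Task 3 → Task 4 → Task 5.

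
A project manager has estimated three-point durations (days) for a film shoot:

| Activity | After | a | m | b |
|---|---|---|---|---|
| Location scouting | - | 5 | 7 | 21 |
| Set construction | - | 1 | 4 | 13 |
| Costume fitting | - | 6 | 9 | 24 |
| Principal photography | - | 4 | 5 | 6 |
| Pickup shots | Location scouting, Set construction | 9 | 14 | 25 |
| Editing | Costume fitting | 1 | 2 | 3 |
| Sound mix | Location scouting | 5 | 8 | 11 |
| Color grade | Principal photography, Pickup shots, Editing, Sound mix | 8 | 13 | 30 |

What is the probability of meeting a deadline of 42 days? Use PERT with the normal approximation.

te_Location scouting = (5 + 4·7 + 21)/6 = 54/6 = 9; σ²_Location scouting = ((21−5)/6)² = 7.111
te_Set construction = (1 + 4·4 + 13)/6 = 30/6 = 5; σ²_Set construction = ((13−1)/6)² = 4.000
te_Costume fitting = (6 + 4·9 + 24)/6 = 66/6 = 11; σ²_Costume fitting = ((24−6)/6)² = 9.000
te_Principal photography = (4 + 4·5 + 6)/6 = 30/6 = 5; σ²_Principal photography = ((6−4)/6)² = 0.111
te_Pickup shots = (9 + 4·14 + 25)/6 = 90/6 = 15; σ²_Pickup shots = ((25−9)/6)² = 7.111
te_Editing = (1 + 4·2 + 3)/6 = 12/6 = 2; σ²_Editing = ((3−1)/6)² = 0.111
te_Sound mix = (5 + 4·8 + 11)/6 = 48/6 = 8; σ²_Sound mix = ((11−5)/6)² = 1.000
te_Color grade = (8 + 4·13 + 30)/6 = 90/6 = 15; σ²_Color grade = ((30−8)/6)² = 13.444

Forward pass:
ES_Location scouting = 0; EF_Location scouting = 9
ES_Set construction = 0; EF_Set construction = 5
ES_Costume fitting = 0; EF_Costume fitting = 11
ES_Principal photography = 0; EF_Principal photography = 5
ES_Pickup shots = max(EF_Location scouting=9, EF_Set construction=5) = 9; EF_Pickup shots = 9+15 = 24
ES_Editing = 11; EF_Editing = 11+2 = 13
ES_Sound mix = 9; EF_Sound mix = 9+8 = 17
ES_Color grade = max(EF_Principal photography=5, EF_Pickup shots=24, EF_Editing=13, EF_Sound mix=17) = 24; EF_Color grade = 24+15 = 39
Expected project duration μ = 39 days. Critical path: Location scouting → Pickup shots → Color grade.

Variance along critical path = 7.111 + 7.111 + 13.444 = 27.667; σ = √27.667 = 5.260 days.
Z = (42 − 39) / 5.260 = 0.570
P(T ≤ 42) = Φ(0.570) ≈ 0.716

0.716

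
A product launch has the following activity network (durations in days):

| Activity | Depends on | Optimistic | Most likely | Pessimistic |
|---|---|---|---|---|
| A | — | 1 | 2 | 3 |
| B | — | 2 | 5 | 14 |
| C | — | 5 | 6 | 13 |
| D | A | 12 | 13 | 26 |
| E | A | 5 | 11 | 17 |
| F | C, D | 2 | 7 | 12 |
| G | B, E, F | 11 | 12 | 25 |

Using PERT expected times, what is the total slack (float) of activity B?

18 days

te_A = (1 + 4·2 + 3)/6 = 12/6 = 2
te_B = (2 + 4·5 + 14)/6 = 36/6 = 6
te_C = (5 + 4·6 + 13)/6 = 42/6 = 7
te_D = (12 + 4·13 + 26)/6 = 90/6 = 15
te_E = (5 + 4·11 + 17)/6 = 66/6 = 11
te_F = (2 + 4·7 + 12)/6 = 42/6 = 7
te_G = (11 + 4·12 + 25)/6 = 84/6 = 14

Forward pass:
ES_A = 0; EF_A = 2
ES_B = 0; EF_B = 6
ES_C = 0; EF_C = 7
ES_D = 2; EF_D = 2+15 = 17
ES_E = 2; EF_E = 2+11 = 13
ES_F = max(EF_C=7, EF_D=17) = 17; EF_F = 17+7 = 24
ES_G = max(EF_B=6, EF_E=13, EF_F=24) = 24; EF_G = 24+14 = 38
Expected project duration μ = 38 days. Critical path: A → D → F → G.

Backward pass:
LF_G = 38; LS_G = 38−14 = 24
LF_F = LS_G = 24; LS_F = 24−7 = 17
LF_E = LS_G = 24; LS_E = 24−11 = 13
LF_D = LS_F = 17; LS_D = 17−15 = 2
LF_C = LS_F = 17; LS_C = 17−7 = 10
LF_B = LS_G = 24; LS_B = 24−6 = 18
LF_A = min(LS_D=2, LS_E=13) = 2; LS_A = 2−2 = 0
Slack_B = LS_B − ES_B = 18 − 0 = 18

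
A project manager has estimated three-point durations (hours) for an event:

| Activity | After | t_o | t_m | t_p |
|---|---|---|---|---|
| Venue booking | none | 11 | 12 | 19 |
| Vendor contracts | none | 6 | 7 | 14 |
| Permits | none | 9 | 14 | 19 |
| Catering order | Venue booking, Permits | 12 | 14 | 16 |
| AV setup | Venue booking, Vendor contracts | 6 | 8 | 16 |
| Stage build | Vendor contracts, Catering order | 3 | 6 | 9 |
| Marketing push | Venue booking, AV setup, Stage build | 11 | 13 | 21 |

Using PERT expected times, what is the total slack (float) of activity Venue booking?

te_Venue booking = (11 + 4·12 + 19)/6 = 78/6 = 13
te_Vendor contracts = (6 + 4·7 + 14)/6 = 48/6 = 8
te_Permits = (9 + 4·14 + 19)/6 = 84/6 = 14
te_Catering order = (12 + 4·14 + 16)/6 = 84/6 = 14
te_AV setup = (6 + 4·8 + 16)/6 = 54/6 = 9
te_Stage build = (3 + 4·6 + 9)/6 = 36/6 = 6
te_Marketing push = (11 + 4·13 + 21)/6 = 84/6 = 14

Forward pass:
ES_Venue booking = 0; EF_Venue booking = 13
ES_Vendor contracts = 0; EF_Vendor contracts = 8
ES_Permits = 0; EF_Permits = 14
ES_Catering order = max(EF_Venue booking=13, EF_Permits=14) = 14; EF_Catering order = 14+14 = 28
ES_AV setup = max(EF_Venue booking=13, EF_Vendor contracts=8) = 13; EF_AV setup = 13+9 = 22
ES_Stage build = max(EF_Vendor contracts=8, EF_Catering order=28) = 28; EF_Stage build = 28+6 = 34
ES_Marketing push = max(EF_Venue booking=13, EF_AV setup=22, EF_Stage build=34) = 34; EF_Marketing push = 34+14 = 48
Expected project duration μ = 48 hours. Critical path: Permits → Catering order → Stage build → Marketing push.

Backward pass:
LF_Marketing push = 48; LS_Marketing push = 48−14 = 34
LF_Stage build = LS_Marketing push = 34; LS_Stage build = 34−6 = 28
LF_AV setup = LS_Marketing push = 34; LS_AV setup = 34−9 = 25
LF_Catering order = LS_Stage build = 28; LS_Catering order = 28−14 = 14
LF_Permits = LS_Catering order = 14; LS_Permits = 14−14 = 0
LF_Vendor contracts = min(LS_AV setup=25, LS_Stage build=28) = 25; LS_Vendor contracts = 25−8 = 17
LF_Venue booking = min(LS_Catering order=14, LS_AV setup=25, LS_Marketing push=34) = 14; LS_Venue booking = 14−13 = 1
Slack_Venue booking = LS_Venue booking − ES_Venue booking = 1 − 0 = 1

1 hours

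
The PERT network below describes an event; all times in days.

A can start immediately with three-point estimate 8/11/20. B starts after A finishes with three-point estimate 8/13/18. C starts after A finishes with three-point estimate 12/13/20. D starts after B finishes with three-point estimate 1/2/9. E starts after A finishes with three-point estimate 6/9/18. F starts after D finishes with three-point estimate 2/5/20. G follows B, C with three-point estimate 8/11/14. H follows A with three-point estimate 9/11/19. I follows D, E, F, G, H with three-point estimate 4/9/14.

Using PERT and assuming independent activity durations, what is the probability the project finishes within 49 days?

0.834

te_A = (8 + 4·11 + 20)/6 = 72/6 = 12; σ²_A = ((20−8)/6)² = 4.000
te_B = (8 + 4·13 + 18)/6 = 78/6 = 13; σ²_B = ((18−8)/6)² = 2.778
te_C = (12 + 4·13 + 20)/6 = 84/6 = 14; σ²_C = ((20−12)/6)² = 1.778
te_D = (1 + 4·2 + 9)/6 = 18/6 = 3; σ²_D = ((9−1)/6)² = 1.778
te_E = (6 + 4·9 + 18)/6 = 60/6 = 10; σ²_E = ((18−6)/6)² = 4.000
te_F = (2 + 4·5 + 20)/6 = 42/6 = 7; σ²_F = ((20−2)/6)² = 9.000
te_G = (8 + 4·11 + 14)/6 = 66/6 = 11; σ²_G = ((14−8)/6)² = 1.000
te_H = (9 + 4·11 + 19)/6 = 72/6 = 12; σ²_H = ((19−9)/6)² = 2.778
te_I = (4 + 4·9 + 14)/6 = 54/6 = 9; σ²_I = ((14−4)/6)² = 2.778

Forward pass:
ES_A = 0; EF_A = 12
ES_B = 12; EF_B = 12+13 = 25
ES_C = 12; EF_C = 12+14 = 26
ES_D = 25; EF_D = 25+3 = 28
ES_E = 12; EF_E = 12+10 = 22
ES_F = 28; EF_F = 28+7 = 35
ES_G = max(EF_B=25, EF_C=26) = 26; EF_G = 26+11 = 37
ES_H = 12; EF_H = 12+12 = 24
ES_I = max(EF_D=28, EF_E=22, EF_F=35, EF_G=37, EF_H=24) = 37; EF_I = 37+9 = 46
Expected project duration μ = 46 days. Critical path: A → C → G → I.

Variance along critical path = 4.000 + 1.778 + 1.000 + 2.778 = 9.556; σ = √9.556 = 3.091 days.
Z = (49 − 46) / 3.091 = 0.970
P(T ≤ 49) = Φ(0.970) ≈ 0.834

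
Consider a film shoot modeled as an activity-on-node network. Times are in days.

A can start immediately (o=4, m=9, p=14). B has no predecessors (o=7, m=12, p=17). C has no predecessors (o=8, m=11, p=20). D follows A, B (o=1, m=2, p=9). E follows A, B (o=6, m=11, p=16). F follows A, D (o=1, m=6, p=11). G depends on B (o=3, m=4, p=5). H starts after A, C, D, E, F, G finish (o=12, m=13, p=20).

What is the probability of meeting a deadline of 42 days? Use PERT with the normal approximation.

0.968

te_A = (4 + 4·9 + 14)/6 = 54/6 = 9; σ²_A = ((14−4)/6)² = 2.778
te_B = (7 + 4·12 + 17)/6 = 72/6 = 12; σ²_B = ((17−7)/6)² = 2.778
te_C = (8 + 4·11 + 20)/6 = 72/6 = 12; σ²_C = ((20−8)/6)² = 4.000
te_D = (1 + 4·2 + 9)/6 = 18/6 = 3; σ²_D = ((9−1)/6)² = 1.778
te_E = (6 + 4·11 + 16)/6 = 66/6 = 11; σ²_E = ((16−6)/6)² = 2.778
te_F = (1 + 4·6 + 11)/6 = 36/6 = 6; σ²_F = ((11−1)/6)² = 2.778
te_G = (3 + 4·4 + 5)/6 = 24/6 = 4; σ²_G = ((5−3)/6)² = 0.111
te_H = (12 + 4·13 + 20)/6 = 84/6 = 14; σ²_H = ((20−12)/6)² = 1.778

Forward pass:
ES_A = 0; EF_A = 9
ES_B = 0; EF_B = 12
ES_C = 0; EF_C = 12
ES_D = max(EF_A=9, EF_B=12) = 12; EF_D = 12+3 = 15
ES_E = max(EF_A=9, EF_B=12) = 12; EF_E = 12+11 = 23
ES_F = max(EF_A=9, EF_D=15) = 15; EF_F = 15+6 = 21
ES_G = 12; EF_G = 12+4 = 16
ES_H = max(EF_A=9, EF_C=12, EF_D=15, EF_E=23, EF_F=21, EF_G=16) = 23; EF_H = 23+14 = 37
Expected project duration μ = 37 days. Critical path: B → E → H.

Variance along critical path = 2.778 + 2.778 + 1.778 = 7.333; σ = √7.333 = 2.708 days.
Z = (42 − 37) / 2.708 = 1.846
P(T ≤ 42) = Φ(1.846) ≈ 0.968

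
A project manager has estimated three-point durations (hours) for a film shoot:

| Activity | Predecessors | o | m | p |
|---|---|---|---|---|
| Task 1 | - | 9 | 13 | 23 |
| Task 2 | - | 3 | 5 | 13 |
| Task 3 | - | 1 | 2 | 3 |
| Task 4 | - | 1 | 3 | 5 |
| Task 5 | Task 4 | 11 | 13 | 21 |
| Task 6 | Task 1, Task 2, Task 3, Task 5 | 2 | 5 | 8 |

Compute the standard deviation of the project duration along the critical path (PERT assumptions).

2.05 hours

te_Task 1 = (9 + 4·13 + 23)/6 = 84/6 = 14; σ²_Task 1 = ((23−9)/6)² = 5.444
te_Task 2 = (3 + 4·5 + 13)/6 = 36/6 = 6; σ²_Task 2 = ((13−3)/6)² = 2.778
te_Task 3 = (1 + 4·2 + 3)/6 = 12/6 = 2; σ²_Task 3 = ((3−1)/6)² = 0.111
te_Task 4 = (1 + 4·3 + 5)/6 = 18/6 = 3; σ²_Task 4 = ((5−1)/6)² = 0.444
te_Task 5 = (11 + 4·13 + 21)/6 = 84/6 = 14; σ²_Task 5 = ((21−11)/6)² = 2.778
te_Task 6 = (2 + 4·5 + 8)/6 = 30/6 = 5; σ²_Task 6 = ((8−2)/6)² = 1.000

Forward pass:
ES_Task 1 = 0; EF_Task 1 = 14
ES_Task 2 = 0; EF_Task 2 = 6
ES_Task 3 = 0; EF_Task 3 = 2
ES_Task 4 = 0; EF_Task 4 = 3
ES_Task 5 = 3; EF_Task 5 = 3+14 = 17
ES_Task 6 = max(EF_Task 1=14, EF_Task 2=6, EF_Task 3=2, EF_Task 5=17) = 17; EF_Task 6 = 17+5 = 22
Expected project duration μ = 22 hours. Critical path: Task 4 → Task 5 → Task 6.

Variance along critical path = 0.444 + 2.778 + 1.000 = 4.222
σ = √4.222 = 2.055 hours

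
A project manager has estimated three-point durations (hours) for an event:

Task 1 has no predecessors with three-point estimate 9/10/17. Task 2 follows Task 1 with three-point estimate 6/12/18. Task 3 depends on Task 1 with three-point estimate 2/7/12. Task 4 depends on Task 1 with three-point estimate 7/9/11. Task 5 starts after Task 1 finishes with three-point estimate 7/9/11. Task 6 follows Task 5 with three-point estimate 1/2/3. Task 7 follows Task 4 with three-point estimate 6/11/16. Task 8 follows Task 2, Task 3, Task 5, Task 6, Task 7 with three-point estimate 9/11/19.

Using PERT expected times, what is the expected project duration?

43 hours

te_Task 1 = (9 + 4·10 + 17)/6 = 66/6 = 11
te_Task 2 = (6 + 4·12 + 18)/6 = 72/6 = 12
te_Task 3 = (2 + 4·7 + 12)/6 = 42/6 = 7
te_Task 4 = (7 + 4·9 + 11)/6 = 54/6 = 9
te_Task 5 = (7 + 4·9 + 11)/6 = 54/6 = 9
te_Task 6 = (1 + 4·2 + 3)/6 = 12/6 = 2
te_Task 7 = (6 + 4·11 + 16)/6 = 66/6 = 11
te_Task 8 = (9 + 4·11 + 19)/6 = 72/6 = 12

Forward pass:
ES_Task 1 = 0; EF_Task 1 = 11
ES_Task 2 = 11; EF_Task 2 = 11+12 = 23
ES_Task 3 = 11; EF_Task 3 = 11+7 = 18
ES_Task 4 = 11; EF_Task 4 = 11+9 = 20
ES_Task 5 = 11; EF_Task 5 = 11+9 = 20
ES_Task 6 = 20; EF_Task 6 = 20+2 = 22
ES_Task 7 = 20; EF_Task 7 = 20+11 = 31
ES_Task 8 = max(EF_Task 2=23, EF_Task 3=18, EF_Task 5=20, EF_Task 6=22, EF_Task 7=31) = 31; EF_Task 8 = 31+12 = 43
Expected project duration μ = 43 hours. Critical path: Task 1 → Task 4 → Task 7 → Task 8.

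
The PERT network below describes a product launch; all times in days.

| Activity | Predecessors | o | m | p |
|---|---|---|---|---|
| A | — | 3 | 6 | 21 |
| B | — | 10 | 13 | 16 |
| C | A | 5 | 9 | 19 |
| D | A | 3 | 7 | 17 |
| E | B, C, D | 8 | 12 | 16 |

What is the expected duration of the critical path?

te_A = (3 + 4·6 + 21)/6 = 48/6 = 8
te_B = (10 + 4·13 + 16)/6 = 78/6 = 13
te_C = (5 + 4·9 + 19)/6 = 60/6 = 10
te_D = (3 + 4·7 + 17)/6 = 48/6 = 8
te_E = (8 + 4·12 + 16)/6 = 72/6 = 12

Forward pass:
ES_A = 0; EF_A = 8
ES_B = 0; EF_B = 13
ES_C = 8; EF_C = 8+10 = 18
ES_D = 8; EF_D = 8+8 = 16
ES_E = max(EF_B=13, EF_C=18, EF_D=16) = 18; EF_E = 18+12 = 30
Expected project duration μ = 30 days. Critical path: A → C → E.

30 days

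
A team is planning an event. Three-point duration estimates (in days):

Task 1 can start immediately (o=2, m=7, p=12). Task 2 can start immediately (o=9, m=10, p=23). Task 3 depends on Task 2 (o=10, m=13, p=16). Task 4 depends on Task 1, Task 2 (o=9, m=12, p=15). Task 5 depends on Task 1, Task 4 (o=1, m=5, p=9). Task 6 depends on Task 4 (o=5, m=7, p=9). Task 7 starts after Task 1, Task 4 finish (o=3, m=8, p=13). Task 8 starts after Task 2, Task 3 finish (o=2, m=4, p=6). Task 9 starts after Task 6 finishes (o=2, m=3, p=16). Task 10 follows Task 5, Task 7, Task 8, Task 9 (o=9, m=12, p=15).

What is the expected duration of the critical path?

te_Task 1 = (2 + 4·7 + 12)/6 = 42/6 = 7
te_Task 2 = (9 + 4·10 + 23)/6 = 72/6 = 12
te_Task 3 = (10 + 4·13 + 16)/6 = 78/6 = 13
te_Task 4 = (9 + 4·12 + 15)/6 = 72/6 = 12
te_Task 5 = (1 + 4·5 + 9)/6 = 30/6 = 5
te_Task 6 = (5 + 4·7 + 9)/6 = 42/6 = 7
te_Task 7 = (3 + 4·8 + 13)/6 = 48/6 = 8
te_Task 8 = (2 + 4·4 + 6)/6 = 24/6 = 4
te_Task 9 = (2 + 4·3 + 16)/6 = 30/6 = 5
te_Task 10 = (9 + 4·12 + 15)/6 = 72/6 = 12

Forward pass:
ES_Task 1 = 0; EF_Task 1 = 7
ES_Task 2 = 0; EF_Task 2 = 12
ES_Task 3 = 12; EF_Task 3 = 12+13 = 25
ES_Task 4 = max(EF_Task 1=7, EF_Task 2=12) = 12; EF_Task 4 = 12+12 = 24
ES_Task 5 = max(EF_Task 1=7, EF_Task 4=24) = 24; EF_Task 5 = 24+5 = 29
ES_Task 6 = 24; EF_Task 6 = 24+7 = 31
ES_Task 7 = max(EF_Task 1=7, EF_Task 4=24) = 24; EF_Task 7 = 24+8 = 32
ES_Task 8 = max(EF_Task 2=12, EF_Task 3=25) = 25; EF_Task 8 = 25+4 = 29
ES_Task 9 = 31; EF_Task 9 = 31+5 = 36
ES_Task 10 = max(EF_Task 5=29, EF_Task 7=32, EF_Task 8=29, EF_Task 9=36) = 36; EF_Task 10 = 36+12 = 48
Expected project duration μ = 48 days. Critical path: Task 2 → Task 4 → Task 6 → Task 9 → Task 10.

48 days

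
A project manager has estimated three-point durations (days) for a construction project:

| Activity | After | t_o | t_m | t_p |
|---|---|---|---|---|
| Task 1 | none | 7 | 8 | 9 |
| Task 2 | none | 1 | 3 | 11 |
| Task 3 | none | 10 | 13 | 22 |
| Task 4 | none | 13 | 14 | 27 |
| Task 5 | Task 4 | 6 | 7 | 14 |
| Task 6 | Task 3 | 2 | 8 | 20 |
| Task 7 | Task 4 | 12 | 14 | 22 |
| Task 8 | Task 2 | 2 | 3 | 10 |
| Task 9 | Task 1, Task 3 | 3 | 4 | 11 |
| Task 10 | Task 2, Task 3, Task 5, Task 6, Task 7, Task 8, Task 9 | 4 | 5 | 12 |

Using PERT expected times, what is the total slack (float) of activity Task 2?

23 days

te_Task 1 = (7 + 4·8 + 9)/6 = 48/6 = 8
te_Task 2 = (1 + 4·3 + 11)/6 = 24/6 = 4
te_Task 3 = (10 + 4·13 + 22)/6 = 84/6 = 14
te_Task 4 = (13 + 4·14 + 27)/6 = 96/6 = 16
te_Task 5 = (6 + 4·7 + 14)/6 = 48/6 = 8
te_Task 6 = (2 + 4·8 + 20)/6 = 54/6 = 9
te_Task 7 = (12 + 4·14 + 22)/6 = 90/6 = 15
te_Task 8 = (2 + 4·3 + 10)/6 = 24/6 = 4
te_Task 9 = (3 + 4·4 + 11)/6 = 30/6 = 5
te_Task 10 = (4 + 4·5 + 12)/6 = 36/6 = 6

Forward pass:
ES_Task 1 = 0; EF_Task 1 = 8
ES_Task 2 = 0; EF_Task 2 = 4
ES_Task 3 = 0; EF_Task 3 = 14
ES_Task 4 = 0; EF_Task 4 = 16
ES_Task 5 = 16; EF_Task 5 = 16+8 = 24
ES_Task 6 = 14; EF_Task 6 = 14+9 = 23
ES_Task 7 = 16; EF_Task 7 = 16+15 = 31
ES_Task 8 = 4; EF_Task 8 = 4+4 = 8
ES_Task 9 = max(EF_Task 1=8, EF_Task 3=14) = 14; EF_Task 9 = 14+5 = 19
ES_Task 10 = max(EF_Task 2=4, EF_Task 3=14, EF_Task 5=24, EF_Task 6=23, EF_Task 7=31, EF_Task 8=8, EF_Task 9=19) = 31; EF_Task 10 = 31+6 = 37
Expected project duration μ = 37 days. Critical path: Task 4 → Task 7 → Task 10.

Backward pass:
LF_Task 10 = 37; LS_Task 10 = 37−6 = 31
LF_Task 9 = LS_Task 10 = 31; LS_Task 9 = 31−5 = 26
LF_Task 8 = LS_Task 10 = 31; LS_Task 8 = 31−4 = 27
LF_Task 7 = LS_Task 10 = 31; LS_Task 7 = 31−15 = 16
LF_Task 6 = LS_Task 10 = 31; LS_Task 6 = 31−9 = 22
LF_Task 5 = LS_Task 10 = 31; LS_Task 5 = 31−8 = 23
LF_Task 4 = min(LS_Task 5=23, LS_Task 7=16) = 16; LS_Task 4 = 16−16 = 0
LF_Task 3 = min(LS_Task 6=22, LS_Task 9=26, LS_Task 10=31) = 22; LS_Task 3 = 22−14 = 8
LF_Task 2 = min(LS_Task 8=27, LS_Task 10=31) = 27; LS_Task 2 = 27−4 = 23
LF_Task 1 = LS_Task 9 = 26; LS_Task 1 = 26−8 = 18
Slack_Task 2 = LS_Task 2 − ES_Task 2 = 23 − 0 = 23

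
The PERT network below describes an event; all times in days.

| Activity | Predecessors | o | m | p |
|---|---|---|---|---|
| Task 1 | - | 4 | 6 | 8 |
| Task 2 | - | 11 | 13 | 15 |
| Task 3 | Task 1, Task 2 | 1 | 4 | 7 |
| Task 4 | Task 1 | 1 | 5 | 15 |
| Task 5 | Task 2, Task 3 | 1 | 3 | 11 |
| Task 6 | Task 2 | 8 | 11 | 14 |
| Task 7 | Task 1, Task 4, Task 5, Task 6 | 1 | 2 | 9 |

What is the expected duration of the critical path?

27 days

te_Task 1 = (4 + 4·6 + 8)/6 = 36/6 = 6
te_Task 2 = (11 + 4·13 + 15)/6 = 78/6 = 13
te_Task 3 = (1 + 4·4 + 7)/6 = 24/6 = 4
te_Task 4 = (1 + 4·5 + 15)/6 = 36/6 = 6
te_Task 5 = (1 + 4·3 + 11)/6 = 24/6 = 4
te_Task 6 = (8 + 4·11 + 14)/6 = 66/6 = 11
te_Task 7 = (1 + 4·2 + 9)/6 = 18/6 = 3

Forward pass:
ES_Task 1 = 0; EF_Task 1 = 6
ES_Task 2 = 0; EF_Task 2 = 13
ES_Task 3 = max(EF_Task 1=6, EF_Task 2=13) = 13; EF_Task 3 = 13+4 = 17
ES_Task 4 = 6; EF_Task 4 = 6+6 = 12
ES_Task 5 = max(EF_Task 2=13, EF_Task 3=17) = 17; EF_Task 5 = 17+4 = 21
ES_Task 6 = 13; EF_Task 6 = 13+11 = 24
ES_Task 7 = max(EF_Task 1=6, EF_Task 4=12, EF_Task 5=21, EF_Task 6=24) = 24; EF_Task 7 = 24+3 = 27
Expected project duration μ = 27 days. Critical path: Task 2 → Task 6 → Task 7.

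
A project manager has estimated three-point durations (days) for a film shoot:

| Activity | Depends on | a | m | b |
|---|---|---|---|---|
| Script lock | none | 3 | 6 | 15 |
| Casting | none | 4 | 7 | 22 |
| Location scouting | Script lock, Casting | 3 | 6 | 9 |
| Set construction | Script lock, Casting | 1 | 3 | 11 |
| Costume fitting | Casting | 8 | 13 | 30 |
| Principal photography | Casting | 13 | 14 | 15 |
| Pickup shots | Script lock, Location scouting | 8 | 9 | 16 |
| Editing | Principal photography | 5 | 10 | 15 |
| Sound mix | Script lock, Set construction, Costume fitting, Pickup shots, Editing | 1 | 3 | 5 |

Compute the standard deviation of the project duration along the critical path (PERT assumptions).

te_Script lock = (3 + 4·6 + 15)/6 = 42/6 = 7; σ²_Script lock = ((15−3)/6)² = 4.000
te_Casting = (4 + 4·7 + 22)/6 = 54/6 = 9; σ²_Casting = ((22−4)/6)² = 9.000
te_Location scouting = (3 + 4·6 + 9)/6 = 36/6 = 6; σ²_Location scouting = ((9−3)/6)² = 1.000
te_Set construction = (1 + 4·3 + 11)/6 = 24/6 = 4; σ²_Set construction = ((11−1)/6)² = 2.778
te_Costume fitting = (8 + 4·13 + 30)/6 = 90/6 = 15; σ²_Costume fitting = ((30−8)/6)² = 13.444
te_Principal photography = (13 + 4·14 + 15)/6 = 84/6 = 14; σ²_Principal photography = ((15−13)/6)² = 0.111
te_Pickup shots = (8 + 4·9 + 16)/6 = 60/6 = 10; σ²_Pickup shots = ((16−8)/6)² = 1.778
te_Editing = (5 + 4·10 + 15)/6 = 60/6 = 10; σ²_Editing = ((15−5)/6)² = 2.778
te_Sound mix = (1 + 4·3 + 5)/6 = 18/6 = 3; σ²_Sound mix = ((5−1)/6)² = 0.444

Forward pass:
ES_Script lock = 0; EF_Script lock = 7
ES_Casting = 0; EF_Casting = 9
ES_Location scouting = max(EF_Script lock=7, EF_Casting=9) = 9; EF_Location scouting = 9+6 = 15
ES_Set construction = max(EF_Script lock=7, EF_Casting=9) = 9; EF_Set construction = 9+4 = 13
ES_Costume fitting = 9; EF_Costume fitting = 9+15 = 24
ES_Principal photography = 9; EF_Principal photography = 9+14 = 23
ES_Pickup shots = max(EF_Script lock=7, EF_Location scouting=15) = 15; EF_Pickup shots = 15+10 = 25
ES_Editing = 23; EF_Editing = 23+10 = 33
ES_Sound mix = max(EF_Script lock=7, EF_Set construction=13, EF_Costume fitting=24, EF_Pickup shots=25, EF_Editing=33) = 33; EF_Sound mix = 33+3 = 36
Expected project duration μ = 36 days. Critical path: Casting → Principal photography → Editing → Sound mix.

Variance along critical path = 9.000 + 0.111 + 2.778 + 0.444 = 12.333
σ = √12.333 = 3.512 days

3.51 days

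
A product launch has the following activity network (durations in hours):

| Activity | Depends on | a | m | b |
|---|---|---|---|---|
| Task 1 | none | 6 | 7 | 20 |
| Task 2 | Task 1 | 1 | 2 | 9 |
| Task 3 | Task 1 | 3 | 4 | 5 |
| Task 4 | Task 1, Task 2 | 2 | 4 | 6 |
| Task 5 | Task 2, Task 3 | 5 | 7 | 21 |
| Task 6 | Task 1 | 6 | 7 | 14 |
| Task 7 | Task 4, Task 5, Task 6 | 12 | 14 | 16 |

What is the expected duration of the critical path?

36 hours

te_Task 1 = (6 + 4·7 + 20)/6 = 54/6 = 9
te_Task 2 = (1 + 4·2 + 9)/6 = 18/6 = 3
te_Task 3 = (3 + 4·4 + 5)/6 = 24/6 = 4
te_Task 4 = (2 + 4·4 + 6)/6 = 24/6 = 4
te_Task 5 = (5 + 4·7 + 21)/6 = 54/6 = 9
te_Task 6 = (6 + 4·7 + 14)/6 = 48/6 = 8
te_Task 7 = (12 + 4·14 + 16)/6 = 84/6 = 14

Forward pass:
ES_Task 1 = 0; EF_Task 1 = 9
ES_Task 2 = 9; EF_Task 2 = 9+3 = 12
ES_Task 3 = 9; EF_Task 3 = 9+4 = 13
ES_Task 4 = max(EF_Task 1=9, EF_Task 2=12) = 12; EF_Task 4 = 12+4 = 16
ES_Task 5 = max(EF_Task 2=12, EF_Task 3=13) = 13; EF_Task 5 = 13+9 = 22
ES_Task 6 = 9; EF_Task 6 = 9+8 = 17
ES_Task 7 = max(EF_Task 4=16, EF_Task 5=22, EF_Task 6=17) = 22; EF_Task 7 = 22+14 = 36
Expected project duration μ = 36 hours. Critical path: Task 1 → Task 3 → Task 5 → Task 7.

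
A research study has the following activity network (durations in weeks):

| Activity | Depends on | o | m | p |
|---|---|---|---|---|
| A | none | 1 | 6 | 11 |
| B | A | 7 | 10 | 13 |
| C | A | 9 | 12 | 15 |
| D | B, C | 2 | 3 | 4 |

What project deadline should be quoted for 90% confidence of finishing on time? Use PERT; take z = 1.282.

te_A = (1 + 4·6 + 11)/6 = 36/6 = 6; σ²_A = ((11−1)/6)² = 2.778
te_B = (7 + 4·10 + 13)/6 = 60/6 = 10; σ²_B = ((13−7)/6)² = 1.000
te_C = (9 + 4·12 + 15)/6 = 72/6 = 12; σ²_C = ((15−9)/6)² = 1.000
te_D = (2 + 4·3 + 4)/6 = 18/6 = 3; σ²_D = ((4−2)/6)² = 0.111

Forward pass:
ES_A = 0; EF_A = 6
ES_B = 6; EF_B = 6+10 = 16
ES_C = 6; EF_C = 6+12 = 18
ES_D = max(EF_B=16, EF_C=18) = 18; EF_D = 18+3 = 21
Expected project duration μ = 21 weeks. Critical path: A → C → D.

Variance along critical path = 2.778 + 1.000 + 0.111 = 3.889; σ = 1.972 weeks.
D = μ + z·σ = 21 + 1.282·1.972 = 23.5 weeks

23.5 weeks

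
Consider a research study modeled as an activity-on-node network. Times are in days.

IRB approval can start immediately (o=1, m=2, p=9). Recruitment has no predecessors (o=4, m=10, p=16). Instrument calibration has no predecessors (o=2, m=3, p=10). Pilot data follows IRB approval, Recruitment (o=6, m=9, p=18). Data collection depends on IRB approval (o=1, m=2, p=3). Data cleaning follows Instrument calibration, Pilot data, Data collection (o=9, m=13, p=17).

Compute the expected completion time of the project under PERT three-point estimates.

33 days

te_IRB approval = (1 + 4·2 + 9)/6 = 18/6 = 3
te_Recruitment = (4 + 4·10 + 16)/6 = 60/6 = 10
te_Instrument calibration = (2 + 4·3 + 10)/6 = 24/6 = 4
te_Pilot data = (6 + 4·9 + 18)/6 = 60/6 = 10
te_Data collection = (1 + 4·2 + 3)/6 = 12/6 = 2
te_Data cleaning = (9 + 4·13 + 17)/6 = 78/6 = 13

Forward pass:
ES_IRB approval = 0; EF_IRB approval = 3
ES_Recruitment = 0; EF_Recruitment = 10
ES_Instrument calibration = 0; EF_Instrument calibration = 4
ES_Pilot data = max(EF_IRB approval=3, EF_Recruitment=10) = 10; EF_Pilot data = 10+10 = 20
ES_Data collection = 3; EF_Data collection = 3+2 = 5
ES_Data cleaning = max(EF_Instrument calibration=4, EF_Pilot data=20, EF_Data collection=5) = 20; EF_Data cleaning = 20+13 = 33
Expected project duration μ = 33 days. Critical path: Recruitment → Pilot data → Data cleaning.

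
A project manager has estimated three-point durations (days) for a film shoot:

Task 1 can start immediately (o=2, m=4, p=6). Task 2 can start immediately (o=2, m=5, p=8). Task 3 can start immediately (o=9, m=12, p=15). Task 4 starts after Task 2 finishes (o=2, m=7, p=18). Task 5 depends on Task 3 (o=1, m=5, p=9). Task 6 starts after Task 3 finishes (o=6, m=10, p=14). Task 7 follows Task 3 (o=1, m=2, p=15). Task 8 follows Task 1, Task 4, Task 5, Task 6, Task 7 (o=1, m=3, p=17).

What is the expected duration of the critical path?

te_Task 1 = (2 + 4·4 + 6)/6 = 24/6 = 4
te_Task 2 = (2 + 4·5 + 8)/6 = 30/6 = 5
te_Task 3 = (9 + 4·12 + 15)/6 = 72/6 = 12
te_Task 4 = (2 + 4·7 + 18)/6 = 48/6 = 8
te_Task 5 = (1 + 4·5 + 9)/6 = 30/6 = 5
te_Task 6 = (6 + 4·10 + 14)/6 = 60/6 = 10
te_Task 7 = (1 + 4·2 + 15)/6 = 24/6 = 4
te_Task 8 = (1 + 4·3 + 17)/6 = 30/6 = 5

Forward pass:
ES_Task 1 = 0; EF_Task 1 = 4
ES_Task 2 = 0; EF_Task 2 = 5
ES_Task 3 = 0; EF_Task 3 = 12
ES_Task 4 = 5; EF_Task 4 = 5+8 = 13
ES_Task 5 = 12; EF_Task 5 = 12+5 = 17
ES_Task 6 = 12; EF_Task 6 = 12+10 = 22
ES_Task 7 = 12; EF_Task 7 = 12+4 = 16
ES_Task 8 = max(EF_Task 1=4, EF_Task 4=13, EF_Task 5=17, EF_Task 6=22, EF_Task 7=16) = 22; EF_Task 8 = 22+5 = 27
Expected project duration μ = 27 days. Critical path: Task 3 → Task 6 → Task 8.

27 days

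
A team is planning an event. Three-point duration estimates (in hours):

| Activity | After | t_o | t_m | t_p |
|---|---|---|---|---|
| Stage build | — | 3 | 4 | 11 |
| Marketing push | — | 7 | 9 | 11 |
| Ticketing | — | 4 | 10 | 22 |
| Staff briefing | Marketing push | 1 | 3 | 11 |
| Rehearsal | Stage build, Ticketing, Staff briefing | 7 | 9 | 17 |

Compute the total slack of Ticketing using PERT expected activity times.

2 hours

te_Stage build = (3 + 4·4 + 11)/6 = 30/6 = 5
te_Marketing push = (7 + 4·9 + 11)/6 = 54/6 = 9
te_Ticketing = (4 + 4·10 + 22)/6 = 66/6 = 11
te_Staff briefing = (1 + 4·3 + 11)/6 = 24/6 = 4
te_Rehearsal = (7 + 4·9 + 17)/6 = 60/6 = 10

Forward pass:
ES_Stage build = 0; EF_Stage build = 5
ES_Marketing push = 0; EF_Marketing push = 9
ES_Ticketing = 0; EF_Ticketing = 11
ES_Staff briefing = 9; EF_Staff briefing = 9+4 = 13
ES_Rehearsal = max(EF_Stage build=5, EF_Ticketing=11, EF_Staff briefing=13) = 13; EF_Rehearsal = 13+10 = 23
Expected project duration μ = 23 hours. Critical path: Marketing push → Staff briefing → Rehearsal.

Backward pass:
LF_Rehearsal = 23; LS_Rehearsal = 23−10 = 13
LF_Staff briefing = LS_Rehearsal = 13; LS_Staff briefing = 13−4 = 9
LF_Ticketing = LS_Rehearsal = 13; LS_Ticketing = 13−11 = 2
LF_Marketing push = LS_Staff briefing = 9; LS_Marketing push = 9−9 = 0
LF_Stage build = LS_Rehearsal = 13; LS_Stage build = 13−5 = 8
Slack_Ticketing = LS_Ticketing − ES_Ticketing = 2 − 0 = 2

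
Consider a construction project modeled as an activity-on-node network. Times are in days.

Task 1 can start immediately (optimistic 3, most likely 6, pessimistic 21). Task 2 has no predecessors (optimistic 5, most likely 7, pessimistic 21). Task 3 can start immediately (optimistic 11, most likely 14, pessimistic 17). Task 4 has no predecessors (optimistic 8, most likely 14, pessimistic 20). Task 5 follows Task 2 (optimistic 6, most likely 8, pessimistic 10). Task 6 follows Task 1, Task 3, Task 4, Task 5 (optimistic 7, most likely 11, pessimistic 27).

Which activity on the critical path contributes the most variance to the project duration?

Task 6

te_Task 1 = (3 + 4·6 + 21)/6 = 48/6 = 8; σ²_Task 1 = ((21−3)/6)² = 9.000
te_Task 2 = (5 + 4·7 + 21)/6 = 54/6 = 9; σ²_Task 2 = ((21−5)/6)² = 7.111
te_Task 3 = (11 + 4·14 + 17)/6 = 84/6 = 14; σ²_Task 3 = ((17−11)/6)² = 1.000
te_Task 4 = (8 + 4·14 + 20)/6 = 84/6 = 14; σ²_Task 4 = ((20−8)/6)² = 4.000
te_Task 5 = (6 + 4·8 + 10)/6 = 48/6 = 8; σ²_Task 5 = ((10−6)/6)² = 0.444
te_Task 6 = (7 + 4·11 + 27)/6 = 78/6 = 13; σ²_Task 6 = ((27−7)/6)² = 11.111

Forward pass:
ES_Task 1 = 0; EF_Task 1 = 8
ES_Task 2 = 0; EF_Task 2 = 9
ES_Task 3 = 0; EF_Task 3 = 14
ES_Task 4 = 0; EF_Task 4 = 14
ES_Task 5 = 9; EF_Task 5 = 9+8 = 17
ES_Task 6 = max(EF_Task 1=8, EF_Task 3=14, EF_Task 4=14, EF_Task 5=17) = 17; EF_Task 6 = 17+13 = 30
Expected project duration μ = 30 days. Critical path: Task 2 → Task 5 → Task 6.

Variances on critical path: σ²_Task 2=7.111, σ²_Task 5=0.444, σ²_Task 6=11.111.
Largest is σ²_Task 6 = 11.111.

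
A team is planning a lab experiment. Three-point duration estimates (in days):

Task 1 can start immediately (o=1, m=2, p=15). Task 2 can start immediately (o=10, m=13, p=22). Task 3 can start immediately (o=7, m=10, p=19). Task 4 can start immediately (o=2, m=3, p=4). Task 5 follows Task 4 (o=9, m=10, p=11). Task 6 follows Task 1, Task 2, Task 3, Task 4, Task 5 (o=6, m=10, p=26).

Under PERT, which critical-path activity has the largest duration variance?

Task 6

te_Task 1 = (1 + 4·2 + 15)/6 = 24/6 = 4; σ²_Task 1 = ((15−1)/6)² = 5.444
te_Task 2 = (10 + 4·13 + 22)/6 = 84/6 = 14; σ²_Task 2 = ((22−10)/6)² = 4.000
te_Task 3 = (7 + 4·10 + 19)/6 = 66/6 = 11; σ²_Task 3 = ((19−7)/6)² = 4.000
te_Task 4 = (2 + 4·3 + 4)/6 = 18/6 = 3; σ²_Task 4 = ((4−2)/6)² = 0.111
te_Task 5 = (9 + 4·10 + 11)/6 = 60/6 = 10; σ²_Task 5 = ((11−9)/6)² = 0.111
te_Task 6 = (6 + 4·10 + 26)/6 = 72/6 = 12; σ²_Task 6 = ((26−6)/6)² = 11.111

Forward pass:
ES_Task 1 = 0; EF_Task 1 = 4
ES_Task 2 = 0; EF_Task 2 = 14
ES_Task 3 = 0; EF_Task 3 = 11
ES_Task 4 = 0; EF_Task 4 = 3
ES_Task 5 = 3; EF_Task 5 = 3+10 = 13
ES_Task 6 = max(EF_Task 1=4, EF_Task 2=14, EF_Task 3=11, EF_Task 4=3, EF_Task 5=13) = 14; EF_Task 6 = 14+12 = 26
Expected project duration μ = 26 days. Critical path: Task 2 → Task 6.

Variances on critical path: σ²_Task 2=4.000, σ²_Task 6=11.111.
Largest is σ²_Task 6 = 11.111.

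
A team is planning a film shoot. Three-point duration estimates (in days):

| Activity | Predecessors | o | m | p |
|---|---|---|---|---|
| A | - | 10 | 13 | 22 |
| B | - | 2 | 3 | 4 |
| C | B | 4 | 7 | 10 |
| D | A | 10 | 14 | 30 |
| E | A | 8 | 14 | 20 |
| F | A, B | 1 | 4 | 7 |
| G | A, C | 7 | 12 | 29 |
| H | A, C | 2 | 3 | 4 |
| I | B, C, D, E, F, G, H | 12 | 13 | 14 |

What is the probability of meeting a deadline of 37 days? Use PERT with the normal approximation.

te_A = (10 + 4·13 + 22)/6 = 84/6 = 14; σ²_A = ((22−10)/6)² = 4.000
te_B = (2 + 4·3 + 4)/6 = 18/6 = 3; σ²_B = ((4−2)/6)² = 0.111
te_C = (4 + 4·7 + 10)/6 = 42/6 = 7; σ²_C = ((10−4)/6)² = 1.000
te_D = (10 + 4·14 + 30)/6 = 96/6 = 16; σ²_D = ((30−10)/6)² = 11.111
te_E = (8 + 4·14 + 20)/6 = 84/6 = 14; σ²_E = ((20−8)/6)² = 4.000
te_F = (1 + 4·4 + 7)/6 = 24/6 = 4; σ²_F = ((7−1)/6)² = 1.000
te_G = (7 + 4·12 + 29)/6 = 84/6 = 14; σ²_G = ((29−7)/6)² = 13.444
te_H = (2 + 4·3 + 4)/6 = 18/6 = 3; σ²_H = ((4−2)/6)² = 0.111
te_I = (12 + 4·13 + 14)/6 = 78/6 = 13; σ²_I = ((14−12)/6)² = 0.111

Forward pass:
ES_A = 0; EF_A = 14
ES_B = 0; EF_B = 3
ES_C = 3; EF_C = 3+7 = 10
ES_D = 14; EF_D = 14+16 = 30
ES_E = 14; EF_E = 14+14 = 28
ES_F = max(EF_A=14, EF_B=3) = 14; EF_F = 14+4 = 18
ES_G = max(EF_A=14, EF_C=10) = 14; EF_G = 14+14 = 28
ES_H = max(EF_A=14, EF_C=10) = 14; EF_H = 14+3 = 17
ES_I = max(EF_B=3, EF_C=10, EF_D=30, EF_E=28, EF_F=18, EF_G=28, EF_H=17) = 30; EF_I = 30+13 = 43
Expected project duration μ = 43 days. Critical path: A → D → I.

Variance along critical path = 4.000 + 11.111 + 0.111 = 15.222; σ = √15.222 = 3.902 days.
Z = (37 − 43) / 3.902 = -1.538
P(T ≤ 37) = Φ(-1.538) ≈ 0.062

0.062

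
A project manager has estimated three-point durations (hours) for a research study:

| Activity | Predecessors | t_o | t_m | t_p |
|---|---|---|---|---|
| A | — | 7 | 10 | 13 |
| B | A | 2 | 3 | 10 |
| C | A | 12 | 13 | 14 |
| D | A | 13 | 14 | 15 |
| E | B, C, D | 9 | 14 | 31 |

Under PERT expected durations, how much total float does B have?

te_A = (7 + 4·10 + 13)/6 = 60/6 = 10
te_B = (2 + 4·3 + 10)/6 = 24/6 = 4
te_C = (12 + 4·13 + 14)/6 = 78/6 = 13
te_D = (13 + 4·14 + 15)/6 = 84/6 = 14
te_E = (9 + 4·14 + 31)/6 = 96/6 = 16

Forward pass:
ES_A = 0; EF_A = 10
ES_B = 10; EF_B = 10+4 = 14
ES_C = 10; EF_C = 10+13 = 23
ES_D = 10; EF_D = 10+14 = 24
ES_E = max(EF_B=14, EF_C=23, EF_D=24) = 24; EF_E = 24+16 = 40
Expected project duration μ = 40 hours. Critical path: A → D → E.

Backward pass:
LF_E = 40; LS_E = 40−16 = 24
LF_D = LS_E = 24; LS_D = 24−14 = 10
LF_C = LS_E = 24; LS_C = 24−13 = 11
LF_B = LS_E = 24; LS_B = 24−4 = 20
LF_A = min(LS_B=20, LS_C=11, LS_D=10) = 10; LS_A = 10−10 = 0
Slack_B = LS_B − ES_B = 20 − 10 = 10

10 hours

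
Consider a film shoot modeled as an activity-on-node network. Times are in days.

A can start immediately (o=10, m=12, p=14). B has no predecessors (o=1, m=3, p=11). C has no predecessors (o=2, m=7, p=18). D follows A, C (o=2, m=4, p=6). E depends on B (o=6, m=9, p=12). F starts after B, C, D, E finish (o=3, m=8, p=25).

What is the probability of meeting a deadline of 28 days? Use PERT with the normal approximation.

0.701

te_A = (10 + 4·12 + 14)/6 = 72/6 = 12; σ²_A = ((14−10)/6)² = 0.444
te_B = (1 + 4·3 + 11)/6 = 24/6 = 4; σ²_B = ((11−1)/6)² = 2.778
te_C = (2 + 4·7 + 18)/6 = 48/6 = 8; σ²_C = ((18−2)/6)² = 7.111
te_D = (2 + 4·4 + 6)/6 = 24/6 = 4; σ²_D = ((6−2)/6)² = 0.444
te_E = (6 + 4·9 + 12)/6 = 54/6 = 9; σ²_E = ((12−6)/6)² = 1.000
te_F = (3 + 4·8 + 25)/6 = 60/6 = 10; σ²_F = ((25−3)/6)² = 13.444

Forward pass:
ES_A = 0; EF_A = 12
ES_B = 0; EF_B = 4
ES_C = 0; EF_C = 8
ES_D = max(EF_A=12, EF_C=8) = 12; EF_D = 12+4 = 16
ES_E = 4; EF_E = 4+9 = 13
ES_F = max(EF_B=4, EF_C=8, EF_D=16, EF_E=13) = 16; EF_F = 16+10 = 26
Expected project duration μ = 26 days. Critical path: A → D → F.

Variance along critical path = 0.444 + 0.444 + 13.444 = 14.333; σ = √14.333 = 3.786 days.
Z = (28 − 26) / 3.786 = 0.528
P(T ≤ 28) = Φ(0.528) ≈ 0.701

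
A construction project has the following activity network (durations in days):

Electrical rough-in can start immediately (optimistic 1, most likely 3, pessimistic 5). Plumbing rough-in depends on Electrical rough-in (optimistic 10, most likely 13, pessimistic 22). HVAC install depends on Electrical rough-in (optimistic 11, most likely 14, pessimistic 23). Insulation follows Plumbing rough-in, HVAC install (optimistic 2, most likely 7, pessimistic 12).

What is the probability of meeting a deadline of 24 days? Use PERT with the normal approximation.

te_Electrical rough-in = (1 + 4·3 + 5)/6 = 18/6 = 3; σ²_Electrical rough-in = ((5−1)/6)² = 0.444
te_Plumbing rough-in = (10 + 4·13 + 22)/6 = 84/6 = 14; σ²_Plumbing rough-in = ((22−10)/6)² = 4.000
te_HVAC install = (11 + 4·14 + 23)/6 = 90/6 = 15; σ²_HVAC install = ((23−11)/6)² = 4.000
te_Insulation = (2 + 4·7 + 12)/6 = 42/6 = 7; σ²_Insulation = ((12−2)/6)² = 2.778

Forward pass:
ES_Electrical rough-in = 0; EF_Electrical rough-in = 3
ES_Plumbing rough-in = 3; EF_Plumbing rough-in = 3+14 = 17
ES_HVAC install = 3; EF_HVAC install = 3+15 = 18
ES_Insulation = max(EF_Plumbing rough-in=17, EF_HVAC install=18) = 18; EF_Insulation = 18+7 = 25
Expected project duration μ = 25 days. Critical path: Electrical rough-in → HVAC install → Insulation.

Variance along critical path = 0.444 + 4.000 + 2.778 = 7.222; σ = √7.222 = 2.687 days.
Z = (24 − 25) / 2.687 = -0.372
P(T ≤ 24) = Φ(-0.372) ≈ 0.355

0.355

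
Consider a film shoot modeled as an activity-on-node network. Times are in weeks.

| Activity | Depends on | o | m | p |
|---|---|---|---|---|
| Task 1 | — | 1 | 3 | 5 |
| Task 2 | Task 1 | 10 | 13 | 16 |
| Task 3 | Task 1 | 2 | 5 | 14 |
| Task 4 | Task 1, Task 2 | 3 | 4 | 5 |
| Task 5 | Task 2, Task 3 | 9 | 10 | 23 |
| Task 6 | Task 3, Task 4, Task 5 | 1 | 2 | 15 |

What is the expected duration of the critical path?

te_Task 1 = (1 + 4·3 + 5)/6 = 18/6 = 3
te_Task 2 = (10 + 4·13 + 16)/6 = 78/6 = 13
te_Task 3 = (2 + 4·5 + 14)/6 = 36/6 = 6
te_Task 4 = (3 + 4·4 + 5)/6 = 24/6 = 4
te_Task 5 = (9 + 4·10 + 23)/6 = 72/6 = 12
te_Task 6 = (1 + 4·2 + 15)/6 = 24/6 = 4

Forward pass:
ES_Task 1 = 0; EF_Task 1 = 3
ES_Task 2 = 3; EF_Task 2 = 3+13 = 16
ES_Task 3 = 3; EF_Task 3 = 3+6 = 9
ES_Task 4 = max(EF_Task 1=3, EF_Task 2=16) = 16; EF_Task 4 = 16+4 = 20
ES_Task 5 = max(EF_Task 2=16, EF_Task 3=9) = 16; EF_Task 5 = 16+12 = 28
ES_Task 6 = max(EF_Task 3=9, EF_Task 4=20, EF_Task 5=28) = 28; EF_Task 6 = 28+4 = 32
Expected project duration μ = 32 weeks. Critical path: Task 1 → Task 2 → Task 5 → Task 6.

32 weeks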